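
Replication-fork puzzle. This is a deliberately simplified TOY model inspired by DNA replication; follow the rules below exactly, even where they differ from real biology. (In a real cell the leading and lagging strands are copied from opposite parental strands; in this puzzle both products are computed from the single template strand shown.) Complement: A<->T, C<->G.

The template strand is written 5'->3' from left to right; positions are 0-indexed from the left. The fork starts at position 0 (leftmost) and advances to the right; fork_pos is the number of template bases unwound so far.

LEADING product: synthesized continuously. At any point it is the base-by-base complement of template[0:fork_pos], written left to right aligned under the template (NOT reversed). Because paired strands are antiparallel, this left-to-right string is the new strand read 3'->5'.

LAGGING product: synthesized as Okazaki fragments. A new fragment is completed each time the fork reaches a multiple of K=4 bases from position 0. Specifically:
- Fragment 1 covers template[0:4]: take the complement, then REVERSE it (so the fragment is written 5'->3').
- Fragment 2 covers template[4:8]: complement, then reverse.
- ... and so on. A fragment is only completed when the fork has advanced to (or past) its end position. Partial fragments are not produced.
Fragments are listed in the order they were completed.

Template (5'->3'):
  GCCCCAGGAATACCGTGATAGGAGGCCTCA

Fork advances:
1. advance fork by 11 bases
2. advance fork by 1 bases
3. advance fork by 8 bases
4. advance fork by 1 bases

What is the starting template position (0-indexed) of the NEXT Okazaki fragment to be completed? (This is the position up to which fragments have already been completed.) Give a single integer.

Answer: 20

Derivation:
Step 1: advance 11 -> fork_pos = 0 + 11 = 11. Reached multiple(s) of 4: 4, 8 -> fragments 1-2 completed (2 total).
Step 2: advance 1 -> fork_pos = 11 + 1 = 12. Reached multiple(s) of 4: 12 -> fragment 3 completed (3 total).
Step 3: advance 8 -> fork_pos = 12 + 8 = 20. Reached multiple(s) of 4: 16, 20 -> fragments 4-5 completed (5 total).
Step 4: advance 1 -> fork_pos = 20 + 1 = 21. Next multiple of 4 is 24 (not reached); still 5 fragment(s).
5 fragment(s) completed, covering template[0:20] (5 x 4 = 20). The next fragment, fragment 6, covers template[20:24], so it starts at position 20.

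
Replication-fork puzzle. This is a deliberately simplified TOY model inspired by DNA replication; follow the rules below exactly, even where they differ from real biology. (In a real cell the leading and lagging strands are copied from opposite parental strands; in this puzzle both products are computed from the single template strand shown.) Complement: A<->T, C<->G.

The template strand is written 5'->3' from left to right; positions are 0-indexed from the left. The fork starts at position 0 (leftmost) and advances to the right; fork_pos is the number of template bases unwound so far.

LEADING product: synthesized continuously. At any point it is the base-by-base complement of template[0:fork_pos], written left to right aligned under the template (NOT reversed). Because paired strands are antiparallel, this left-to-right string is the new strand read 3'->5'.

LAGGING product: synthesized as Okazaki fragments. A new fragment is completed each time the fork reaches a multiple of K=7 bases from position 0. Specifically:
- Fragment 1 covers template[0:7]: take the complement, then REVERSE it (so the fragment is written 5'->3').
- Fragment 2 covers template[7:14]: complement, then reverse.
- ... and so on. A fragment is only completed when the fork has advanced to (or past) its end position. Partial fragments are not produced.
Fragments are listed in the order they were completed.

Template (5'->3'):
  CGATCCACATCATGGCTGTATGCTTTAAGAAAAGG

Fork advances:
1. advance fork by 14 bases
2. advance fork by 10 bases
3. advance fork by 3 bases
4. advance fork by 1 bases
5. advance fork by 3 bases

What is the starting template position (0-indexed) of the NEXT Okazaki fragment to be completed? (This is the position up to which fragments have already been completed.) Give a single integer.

Step 1: advance 14 -> fork_pos = 0 + 14 = 14. Reached multiple(s) of 7: 7, 14 -> fragments 1-2 completed (2 total).
Step 2: advance 10 -> fork_pos = 14 + 10 = 24. Reached multiple(s) of 7: 21 -> fragment 3 completed (3 total).
Step 3: advance 3 -> fork_pos = 24 + 3 = 27. Next multiple of 7 is 28 (not reached); still 3 fragment(s).
Step 4: advance 1 -> fork_pos = 27 + 1 = 28. Reached multiple(s) of 7: 28 -> fragment 4 completed (4 total).
Step 5: advance 3 -> fork_pos = 28 + 3 = 31. Next multiple of 7 is 35 (not reached); still 4 fragment(s).
4 fragment(s) completed, covering template[0:28] (4 x 7 = 28). The next fragment, fragment 5, covers template[28:35], so it starts at position 28.

Answer: 28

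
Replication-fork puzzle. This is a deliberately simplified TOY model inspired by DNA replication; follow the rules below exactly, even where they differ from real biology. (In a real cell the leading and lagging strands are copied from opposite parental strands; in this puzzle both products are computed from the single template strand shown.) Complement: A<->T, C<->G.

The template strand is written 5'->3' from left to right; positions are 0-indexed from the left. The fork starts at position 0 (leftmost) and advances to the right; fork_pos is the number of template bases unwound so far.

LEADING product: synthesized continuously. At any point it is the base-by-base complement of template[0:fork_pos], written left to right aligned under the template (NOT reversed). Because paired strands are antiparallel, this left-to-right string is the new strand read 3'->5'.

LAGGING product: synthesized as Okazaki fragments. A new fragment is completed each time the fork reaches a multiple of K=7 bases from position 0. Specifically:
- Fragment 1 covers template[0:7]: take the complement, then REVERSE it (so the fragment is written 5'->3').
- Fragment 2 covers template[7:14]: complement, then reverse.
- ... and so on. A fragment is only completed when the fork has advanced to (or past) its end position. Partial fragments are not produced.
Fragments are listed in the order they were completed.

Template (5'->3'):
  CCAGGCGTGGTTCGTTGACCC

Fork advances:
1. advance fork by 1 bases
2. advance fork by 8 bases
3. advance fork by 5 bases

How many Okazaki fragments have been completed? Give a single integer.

Step 1: advance 1 -> fork_pos = 0 + 1 = 1. Next multiple of 7 is 7 (not reached); still 0 fragment(s).
Step 2: advance 8 -> fork_pos = 1 + 8 = 9. Reached multiple(s) of 7: 7 -> fragment 1 completed (1 total).
Step 3: advance 5 -> fork_pos = 9 + 5 = 14. Reached multiple(s) of 7: 14 -> fragment 2 completed (2 total).
Check: final fork_pos = 14; the multiples of 7 that are <= 14 are 7..14 -> 14 // 7 = 2 completed fragment(s).

Answer: 2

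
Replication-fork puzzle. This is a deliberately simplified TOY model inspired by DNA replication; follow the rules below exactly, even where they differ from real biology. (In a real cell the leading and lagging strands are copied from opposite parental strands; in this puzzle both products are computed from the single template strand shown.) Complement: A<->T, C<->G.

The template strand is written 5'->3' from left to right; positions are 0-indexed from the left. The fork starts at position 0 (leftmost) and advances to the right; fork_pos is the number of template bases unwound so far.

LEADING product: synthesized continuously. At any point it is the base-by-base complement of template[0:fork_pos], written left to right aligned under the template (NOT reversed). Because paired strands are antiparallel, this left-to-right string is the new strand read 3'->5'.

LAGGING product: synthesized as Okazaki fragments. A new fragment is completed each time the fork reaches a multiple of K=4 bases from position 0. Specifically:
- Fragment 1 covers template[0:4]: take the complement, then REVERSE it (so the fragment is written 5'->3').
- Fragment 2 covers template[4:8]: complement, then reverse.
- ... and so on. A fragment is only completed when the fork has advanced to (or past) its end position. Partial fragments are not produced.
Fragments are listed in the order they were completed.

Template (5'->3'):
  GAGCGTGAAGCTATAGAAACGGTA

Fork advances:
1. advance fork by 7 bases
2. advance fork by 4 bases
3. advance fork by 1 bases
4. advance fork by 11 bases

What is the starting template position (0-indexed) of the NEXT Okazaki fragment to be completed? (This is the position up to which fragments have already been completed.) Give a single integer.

Step 1: advance 7 -> fork_pos = 0 + 7 = 7. Reached multiple(s) of 4: 4 -> fragment 1 completed (1 total).
Step 2: advance 4 -> fork_pos = 7 + 4 = 11. Reached multiple(s) of 4: 8 -> fragment 2 completed (2 total).
Step 3: advance 1 -> fork_pos = 11 + 1 = 12. Reached multiple(s) of 4: 12 -> fragment 3 completed (3 total).
Step 4: advance 11 -> fork_pos = 12 + 11 = 23. Reached multiple(s) of 4: 16, 20 -> fragments 4-5 completed (5 total).
5 fragment(s) completed, covering template[0:20] (5 x 4 = 20). The next fragment, fragment 6, covers template[20:24], so it starts at position 20.

Answer: 20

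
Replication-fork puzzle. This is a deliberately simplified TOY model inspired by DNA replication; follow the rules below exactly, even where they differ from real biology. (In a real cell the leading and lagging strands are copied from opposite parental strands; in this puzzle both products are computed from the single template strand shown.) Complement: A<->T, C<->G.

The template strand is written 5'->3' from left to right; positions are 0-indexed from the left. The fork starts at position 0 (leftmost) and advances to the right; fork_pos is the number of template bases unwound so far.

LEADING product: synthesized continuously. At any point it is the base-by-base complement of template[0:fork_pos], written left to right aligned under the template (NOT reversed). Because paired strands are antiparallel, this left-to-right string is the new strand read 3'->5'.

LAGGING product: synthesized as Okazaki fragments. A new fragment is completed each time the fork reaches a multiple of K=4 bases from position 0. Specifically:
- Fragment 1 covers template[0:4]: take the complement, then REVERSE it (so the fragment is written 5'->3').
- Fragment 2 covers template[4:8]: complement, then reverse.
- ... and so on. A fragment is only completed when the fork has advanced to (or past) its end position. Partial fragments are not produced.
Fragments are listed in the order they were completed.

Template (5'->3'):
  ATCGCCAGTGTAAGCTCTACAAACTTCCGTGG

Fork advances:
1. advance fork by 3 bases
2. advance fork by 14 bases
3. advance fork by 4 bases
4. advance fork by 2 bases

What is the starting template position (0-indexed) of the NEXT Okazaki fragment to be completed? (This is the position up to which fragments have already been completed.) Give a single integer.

Step 1: advance 3 -> fork_pos = 0 + 3 = 3. Next multiple of 4 is 4 (not reached); still 0 fragment(s).
Step 2: advance 14 -> fork_pos = 3 + 14 = 17. Reached multiple(s) of 4: 4, 8, 12, 16 -> fragments 1-4 completed (4 total).
Step 3: advance 4 -> fork_pos = 17 + 4 = 21. Reached multiple(s) of 4: 20 -> fragment 5 completed (5 total).
Step 4: advance 2 -> fork_pos = 21 + 2 = 23. Next multiple of 4 is 24 (not reached); still 5 fragment(s).
5 fragment(s) completed, covering template[0:20] (5 x 4 = 20). The next fragment, fragment 6, covers template[20:24], so it starts at position 20.

Answer: 20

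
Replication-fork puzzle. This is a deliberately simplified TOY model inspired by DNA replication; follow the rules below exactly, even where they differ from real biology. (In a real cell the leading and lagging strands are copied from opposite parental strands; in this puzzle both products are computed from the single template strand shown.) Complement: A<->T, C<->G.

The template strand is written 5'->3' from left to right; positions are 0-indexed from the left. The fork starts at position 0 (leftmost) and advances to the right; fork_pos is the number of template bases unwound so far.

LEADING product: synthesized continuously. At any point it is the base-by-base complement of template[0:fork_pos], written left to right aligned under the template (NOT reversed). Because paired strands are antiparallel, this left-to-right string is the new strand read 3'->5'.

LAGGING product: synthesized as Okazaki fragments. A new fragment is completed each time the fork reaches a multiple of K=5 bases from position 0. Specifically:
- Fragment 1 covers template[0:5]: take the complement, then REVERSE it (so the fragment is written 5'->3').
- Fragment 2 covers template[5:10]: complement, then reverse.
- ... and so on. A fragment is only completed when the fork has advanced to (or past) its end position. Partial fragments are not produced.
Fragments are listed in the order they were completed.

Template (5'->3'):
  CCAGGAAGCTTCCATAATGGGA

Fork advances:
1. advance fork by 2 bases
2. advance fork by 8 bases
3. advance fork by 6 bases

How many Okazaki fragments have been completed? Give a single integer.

Answer: 3

Derivation:
Step 1: advance 2 -> fork_pos = 0 + 2 = 2. Next multiple of 5 is 5 (not reached); still 0 fragment(s).
Step 2: advance 8 -> fork_pos = 2 + 8 = 10. Reached multiple(s) of 5: 5, 10 -> fragments 1-2 completed (2 total).
Step 3: advance 6 -> fork_pos = 10 + 6 = 16. Reached multiple(s) of 5: 15 -> fragment 3 completed (3 total).
Check: final fork_pos = 16; the multiples of 5 that are <= 16 are 5..15 -> 16 // 5 = 3 completed fragment(s).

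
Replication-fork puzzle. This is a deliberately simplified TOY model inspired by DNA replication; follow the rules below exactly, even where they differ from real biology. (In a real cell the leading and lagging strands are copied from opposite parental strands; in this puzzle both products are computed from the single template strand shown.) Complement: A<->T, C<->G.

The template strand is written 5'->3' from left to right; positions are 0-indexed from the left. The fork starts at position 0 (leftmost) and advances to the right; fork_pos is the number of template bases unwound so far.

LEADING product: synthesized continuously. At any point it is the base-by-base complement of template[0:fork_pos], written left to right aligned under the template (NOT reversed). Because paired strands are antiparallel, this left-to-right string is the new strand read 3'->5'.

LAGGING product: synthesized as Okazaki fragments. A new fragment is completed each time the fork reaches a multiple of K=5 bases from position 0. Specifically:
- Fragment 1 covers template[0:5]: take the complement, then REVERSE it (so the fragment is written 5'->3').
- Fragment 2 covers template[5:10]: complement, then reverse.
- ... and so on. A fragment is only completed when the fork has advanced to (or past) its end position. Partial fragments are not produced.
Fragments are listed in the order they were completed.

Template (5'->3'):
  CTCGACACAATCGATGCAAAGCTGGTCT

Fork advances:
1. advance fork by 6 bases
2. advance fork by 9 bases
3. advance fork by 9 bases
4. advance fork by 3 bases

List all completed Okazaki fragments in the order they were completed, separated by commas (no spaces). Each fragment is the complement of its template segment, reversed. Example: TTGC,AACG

Step 1: advance 6 -> fork_pos = 0 + 6 = 6. Reached multiple(s) of 5: 5 -> fragment 1 completed (1 total).
Step 2: advance 9 -> fork_pos = 6 + 9 = 15. Reached multiple(s) of 5: 10, 15 -> fragments 2-3 completed (3 total).
Step 3: advance 9 -> fork_pos = 15 + 9 = 24. Reached multiple(s) of 5: 20 -> fragment 4 completed (4 total).
Step 4: advance 3 -> fork_pos = 24 + 3 = 27. Reached multiple(s) of 5: 25 -> fragment 5 completed (5 total).
Final fork_pos = 27, so 5 fragment(s) are complete. Build each: template segment -> complement -> reverse.
Fragment 1: template[0:5] = CTCGA -> complement GAGCT -> reversed TCGAG
Fragment 2: template[5:10] = CACAA -> complement GTGTT -> reversed TTGTG
Fragment 3: template[10:15] = TCGAT -> complement AGCTA -> reversed ATCGA
Fragment 4: template[15:20] = GCAAA -> complement CGTTT -> reversed TTTGC
Fragment 5: template[20:25] = GCTGG -> complement CGACC -> reversed CCAGC

Answer: TCGAG,TTGTG,ATCGA,TTTGC,CCAGC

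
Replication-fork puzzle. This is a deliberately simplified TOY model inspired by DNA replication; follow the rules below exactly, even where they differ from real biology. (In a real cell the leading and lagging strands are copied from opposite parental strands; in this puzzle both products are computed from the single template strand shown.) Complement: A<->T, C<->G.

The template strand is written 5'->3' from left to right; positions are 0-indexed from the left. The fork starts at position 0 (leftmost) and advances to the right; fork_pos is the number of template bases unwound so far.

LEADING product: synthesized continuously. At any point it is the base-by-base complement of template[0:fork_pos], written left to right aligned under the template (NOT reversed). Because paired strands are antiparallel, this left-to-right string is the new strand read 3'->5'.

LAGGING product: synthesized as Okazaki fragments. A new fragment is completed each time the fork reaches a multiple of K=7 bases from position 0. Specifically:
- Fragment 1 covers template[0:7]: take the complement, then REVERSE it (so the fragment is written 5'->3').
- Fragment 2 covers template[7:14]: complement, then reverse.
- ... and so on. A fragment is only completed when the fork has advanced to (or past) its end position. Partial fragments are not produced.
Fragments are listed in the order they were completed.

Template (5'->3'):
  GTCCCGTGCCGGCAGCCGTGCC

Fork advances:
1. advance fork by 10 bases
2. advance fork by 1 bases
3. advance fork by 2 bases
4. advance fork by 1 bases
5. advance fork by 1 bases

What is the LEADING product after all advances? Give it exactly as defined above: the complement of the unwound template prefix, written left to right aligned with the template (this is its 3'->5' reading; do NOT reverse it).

Step 1: advance 10 -> fork_pos = 0 + 10 = 10.
Step 2: advance 1 -> fork_pos = 10 + 1 = 11.
Step 3: advance 2 -> fork_pos = 11 + 2 = 13.
Step 4: advance 1 -> fork_pos = 13 + 1 = 14.
Step 5: advance 1 -> fork_pos = 14 + 1 = 15.
Unwound prefix: template[0:15] = GTCCCGTGCCGGCAG
Complement it base by base (A<->T, C<->G), keeping left-to-right order:
  [0:5] GTCCC -> CAGGG
  [5:10] GTGCC -> CACGG
  [10:15] GGCAG -> CCGTC
Concatenate: CAGGGCACGGCCGTC (length 15; written aligned with the template, i.e. 3'->5').

Answer: CAGGGCACGGCCGTC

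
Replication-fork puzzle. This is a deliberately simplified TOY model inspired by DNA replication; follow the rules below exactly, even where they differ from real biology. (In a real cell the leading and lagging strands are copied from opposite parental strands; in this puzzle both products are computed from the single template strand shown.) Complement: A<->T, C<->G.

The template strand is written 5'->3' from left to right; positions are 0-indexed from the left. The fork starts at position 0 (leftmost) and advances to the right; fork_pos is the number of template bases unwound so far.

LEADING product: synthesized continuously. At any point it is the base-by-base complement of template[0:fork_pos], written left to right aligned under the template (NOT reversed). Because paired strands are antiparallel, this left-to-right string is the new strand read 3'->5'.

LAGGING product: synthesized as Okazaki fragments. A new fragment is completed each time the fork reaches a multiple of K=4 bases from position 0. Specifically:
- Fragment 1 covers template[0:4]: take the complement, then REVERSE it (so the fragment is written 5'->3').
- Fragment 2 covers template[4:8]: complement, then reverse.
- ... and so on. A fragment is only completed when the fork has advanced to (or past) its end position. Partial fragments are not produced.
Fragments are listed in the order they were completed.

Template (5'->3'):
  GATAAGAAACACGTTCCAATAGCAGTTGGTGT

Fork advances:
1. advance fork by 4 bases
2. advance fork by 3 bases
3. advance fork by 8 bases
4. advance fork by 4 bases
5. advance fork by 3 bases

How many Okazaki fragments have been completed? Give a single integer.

Step 1: advance 4 -> fork_pos = 0 + 4 = 4. Reached multiple(s) of 4: 4 -> fragment 1 completed (1 total).
Step 2: advance 3 -> fork_pos = 4 + 3 = 7. Next multiple of 4 is 8 (not reached); still 1 fragment(s).
Step 3: advance 8 -> fork_pos = 7 + 8 = 15. Reached multiple(s) of 4: 8, 12 -> fragments 2-3 completed (3 total).
Step 4: advance 4 -> fork_pos = 15 + 4 = 19. Reached multiple(s) of 4: 16 -> fragment 4 completed (4 total).
Step 5: advance 3 -> fork_pos = 19 + 3 = 22. Reached multiple(s) of 4: 20 -> fragment 5 completed (5 total).
Check: final fork_pos = 22; the multiples of 4 that are <= 22 are 4..20 -> 22 // 4 = 5 completed fragment(s).

Answer: 5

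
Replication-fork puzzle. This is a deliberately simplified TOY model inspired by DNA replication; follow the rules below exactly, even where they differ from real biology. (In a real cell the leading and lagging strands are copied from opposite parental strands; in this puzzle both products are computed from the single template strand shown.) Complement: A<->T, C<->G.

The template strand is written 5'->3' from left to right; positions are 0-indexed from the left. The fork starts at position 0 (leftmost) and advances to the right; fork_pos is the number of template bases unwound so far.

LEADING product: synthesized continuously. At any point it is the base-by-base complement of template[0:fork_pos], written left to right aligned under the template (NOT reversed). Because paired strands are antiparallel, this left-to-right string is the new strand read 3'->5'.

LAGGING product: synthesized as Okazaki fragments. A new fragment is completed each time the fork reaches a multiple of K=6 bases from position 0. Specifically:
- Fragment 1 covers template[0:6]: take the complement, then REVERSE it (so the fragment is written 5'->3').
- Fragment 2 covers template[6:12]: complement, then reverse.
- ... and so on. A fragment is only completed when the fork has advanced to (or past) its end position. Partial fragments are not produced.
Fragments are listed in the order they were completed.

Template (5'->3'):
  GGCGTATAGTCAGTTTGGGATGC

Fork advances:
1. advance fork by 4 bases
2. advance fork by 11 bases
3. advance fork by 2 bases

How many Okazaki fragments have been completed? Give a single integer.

Step 1: advance 4 -> fork_pos = 0 + 4 = 4. Next multiple of 6 is 6 (not reached); still 0 fragment(s).
Step 2: advance 11 -> fork_pos = 4 + 11 = 15. Reached multiple(s) of 6: 6, 12 -> fragments 1-2 completed (2 total).
Step 3: advance 2 -> fork_pos = 15 + 2 = 17. Next multiple of 6 is 18 (not reached); still 2 fragment(s).
Check: final fork_pos = 17; the multiples of 6 that are <= 17 are 6..12 -> 17 // 6 = 2 completed fragment(s).

Answer: 2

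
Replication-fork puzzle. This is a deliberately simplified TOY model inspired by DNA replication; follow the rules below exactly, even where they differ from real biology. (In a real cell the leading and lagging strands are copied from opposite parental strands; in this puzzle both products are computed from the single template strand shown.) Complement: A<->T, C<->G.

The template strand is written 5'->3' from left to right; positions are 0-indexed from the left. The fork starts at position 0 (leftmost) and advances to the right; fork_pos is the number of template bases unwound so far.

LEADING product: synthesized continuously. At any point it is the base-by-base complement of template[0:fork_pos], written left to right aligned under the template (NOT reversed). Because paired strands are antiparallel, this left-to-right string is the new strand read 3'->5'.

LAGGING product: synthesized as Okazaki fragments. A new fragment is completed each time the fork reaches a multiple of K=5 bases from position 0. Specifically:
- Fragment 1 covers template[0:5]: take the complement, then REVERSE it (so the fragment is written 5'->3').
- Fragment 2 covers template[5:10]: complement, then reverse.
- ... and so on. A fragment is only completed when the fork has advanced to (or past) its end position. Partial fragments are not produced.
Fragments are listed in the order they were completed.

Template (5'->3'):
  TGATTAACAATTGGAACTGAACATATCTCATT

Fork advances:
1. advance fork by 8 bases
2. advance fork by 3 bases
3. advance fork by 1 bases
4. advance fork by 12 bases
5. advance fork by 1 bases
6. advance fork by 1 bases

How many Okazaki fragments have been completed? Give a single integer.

Answer: 5

Derivation:
Step 1: advance 8 -> fork_pos = 0 + 8 = 8. Reached multiple(s) of 5: 5 -> fragment 1 completed (1 total).
Step 2: advance 3 -> fork_pos = 8 + 3 = 11. Reached multiple(s) of 5: 10 -> fragment 2 completed (2 total).
Step 3: advance 1 -> fork_pos = 11 + 1 = 12. Next multiple of 5 is 15 (not reached); still 2 fragment(s).
Step 4: advance 12 -> fork_pos = 12 + 12 = 24. Reached multiple(s) of 5: 15, 20 -> fragments 3-4 completed (4 total).
Step 5: advance 1 -> fork_pos = 24 + 1 = 25. Reached multiple(s) of 5: 25 -> fragment 5 completed (5 total).
Step 6: advance 1 -> fork_pos = 25 + 1 = 26. Next multiple of 5 is 30 (not reached); still 5 fragment(s).
Check: final fork_pos = 26; the multiples of 5 that are <= 26 are 5..25 -> 26 // 5 = 5 completed fragment(s).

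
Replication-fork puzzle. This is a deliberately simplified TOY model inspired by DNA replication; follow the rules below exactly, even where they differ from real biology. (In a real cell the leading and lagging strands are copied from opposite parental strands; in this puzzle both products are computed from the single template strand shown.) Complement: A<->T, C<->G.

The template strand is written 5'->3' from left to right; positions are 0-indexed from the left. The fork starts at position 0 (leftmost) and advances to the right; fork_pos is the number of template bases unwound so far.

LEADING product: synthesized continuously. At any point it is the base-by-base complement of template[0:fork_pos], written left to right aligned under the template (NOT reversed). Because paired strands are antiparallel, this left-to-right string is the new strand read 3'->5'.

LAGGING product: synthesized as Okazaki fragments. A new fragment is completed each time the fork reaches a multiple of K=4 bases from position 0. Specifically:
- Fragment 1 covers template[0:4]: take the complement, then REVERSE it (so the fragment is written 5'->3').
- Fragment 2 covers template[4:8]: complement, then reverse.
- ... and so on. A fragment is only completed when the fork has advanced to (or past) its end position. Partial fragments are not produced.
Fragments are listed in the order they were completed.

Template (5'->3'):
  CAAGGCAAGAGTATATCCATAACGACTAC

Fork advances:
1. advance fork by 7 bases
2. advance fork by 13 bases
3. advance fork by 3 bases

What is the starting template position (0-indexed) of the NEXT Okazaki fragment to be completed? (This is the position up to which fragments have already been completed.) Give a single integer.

Answer: 20

Derivation:
Step 1: advance 7 -> fork_pos = 0 + 7 = 7. Reached multiple(s) of 4: 4 -> fragment 1 completed (1 total).
Step 2: advance 13 -> fork_pos = 7 + 13 = 20. Reached multiple(s) of 4: 8, 12, 16, 20 -> fragments 2-5 completed (5 total).
Step 3: advance 3 -> fork_pos = 20 + 3 = 23. Next multiple of 4 is 24 (not reached); still 5 fragment(s).
5 fragment(s) completed, covering template[0:20] (5 x 4 = 20). The next fragment, fragment 6, covers template[20:24], so it starts at position 20.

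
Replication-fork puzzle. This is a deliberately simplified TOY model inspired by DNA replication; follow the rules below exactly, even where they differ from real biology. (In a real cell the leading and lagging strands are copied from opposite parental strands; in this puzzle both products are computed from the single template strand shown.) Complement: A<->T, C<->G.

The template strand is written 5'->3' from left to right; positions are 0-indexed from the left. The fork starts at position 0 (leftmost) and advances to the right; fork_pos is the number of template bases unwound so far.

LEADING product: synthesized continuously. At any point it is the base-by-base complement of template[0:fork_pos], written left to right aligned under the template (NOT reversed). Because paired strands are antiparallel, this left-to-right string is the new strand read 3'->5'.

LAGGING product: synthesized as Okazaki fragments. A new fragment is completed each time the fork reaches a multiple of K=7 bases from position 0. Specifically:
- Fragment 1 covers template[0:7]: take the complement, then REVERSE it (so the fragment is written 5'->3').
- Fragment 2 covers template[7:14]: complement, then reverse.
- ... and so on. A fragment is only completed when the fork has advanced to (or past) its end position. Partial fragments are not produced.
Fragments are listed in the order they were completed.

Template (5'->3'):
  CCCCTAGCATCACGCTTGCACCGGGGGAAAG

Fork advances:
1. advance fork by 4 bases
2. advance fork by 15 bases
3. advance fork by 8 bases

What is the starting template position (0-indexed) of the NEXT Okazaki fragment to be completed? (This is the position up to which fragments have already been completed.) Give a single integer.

Step 1: advance 4 -> fork_pos = 0 + 4 = 4. Next multiple of 7 is 7 (not reached); still 0 fragment(s).
Step 2: advance 15 -> fork_pos = 4 + 15 = 19. Reached multiple(s) of 7: 7, 14 -> fragments 1-2 completed (2 total).
Step 3: advance 8 -> fork_pos = 19 + 8 = 27. Reached multiple(s) of 7: 21 -> fragment 3 completed (3 total).
3 fragment(s) completed, covering template[0:21] (3 x 7 = 21). The next fragment, fragment 4, covers template[21:28], so it starts at position 21.

Answer: 21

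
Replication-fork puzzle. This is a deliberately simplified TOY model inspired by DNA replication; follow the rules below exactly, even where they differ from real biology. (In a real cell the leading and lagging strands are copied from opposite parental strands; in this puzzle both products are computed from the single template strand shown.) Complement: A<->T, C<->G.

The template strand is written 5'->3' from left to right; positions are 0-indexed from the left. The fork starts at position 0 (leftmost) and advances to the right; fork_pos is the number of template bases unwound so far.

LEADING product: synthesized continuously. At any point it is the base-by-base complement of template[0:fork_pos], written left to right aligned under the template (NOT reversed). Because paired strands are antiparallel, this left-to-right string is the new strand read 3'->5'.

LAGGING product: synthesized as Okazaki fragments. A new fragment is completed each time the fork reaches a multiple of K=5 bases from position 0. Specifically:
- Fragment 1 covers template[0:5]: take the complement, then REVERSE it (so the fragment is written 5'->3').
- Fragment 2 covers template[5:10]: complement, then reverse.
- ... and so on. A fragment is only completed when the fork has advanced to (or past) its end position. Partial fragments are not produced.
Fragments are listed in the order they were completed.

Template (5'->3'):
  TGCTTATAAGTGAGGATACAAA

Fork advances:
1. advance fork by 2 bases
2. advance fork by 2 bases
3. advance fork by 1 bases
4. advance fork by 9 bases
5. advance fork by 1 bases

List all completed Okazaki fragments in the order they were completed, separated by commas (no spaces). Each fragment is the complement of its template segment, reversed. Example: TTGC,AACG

Step 1: advance 2 -> fork_pos = 0 + 2 = 2. Next multiple of 5 is 5 (not reached); still 0 fragment(s).
Step 2: advance 2 -> fork_pos = 2 + 2 = 4. Next multiple of 5 is 5 (not reached); still 0 fragment(s).
Step 3: advance 1 -> fork_pos = 4 + 1 = 5. Reached multiple(s) of 5: 5 -> fragment 1 completed (1 total).
Step 4: advance 9 -> fork_pos = 5 + 9 = 14. Reached multiple(s) of 5: 10 -> fragment 2 completed (2 total).
Step 5: advance 1 -> fork_pos = 14 + 1 = 15. Reached multiple(s) of 5: 15 -> fragment 3 completed (3 total).
Final fork_pos = 15, so 3 fragment(s) are complete. Build each: template segment -> complement -> reverse.
Fragment 1: template[0:5] = TGCTT -> complement ACGAA -> reversed AAGCA
Fragment 2: template[5:10] = ATAAG -> complement TATTC -> reversed CTTAT
Fragment 3: template[10:15] = TGAGG -> complement ACTCC -> reversed CCTCA

Answer: AAGCA,CTTAT,CCTCA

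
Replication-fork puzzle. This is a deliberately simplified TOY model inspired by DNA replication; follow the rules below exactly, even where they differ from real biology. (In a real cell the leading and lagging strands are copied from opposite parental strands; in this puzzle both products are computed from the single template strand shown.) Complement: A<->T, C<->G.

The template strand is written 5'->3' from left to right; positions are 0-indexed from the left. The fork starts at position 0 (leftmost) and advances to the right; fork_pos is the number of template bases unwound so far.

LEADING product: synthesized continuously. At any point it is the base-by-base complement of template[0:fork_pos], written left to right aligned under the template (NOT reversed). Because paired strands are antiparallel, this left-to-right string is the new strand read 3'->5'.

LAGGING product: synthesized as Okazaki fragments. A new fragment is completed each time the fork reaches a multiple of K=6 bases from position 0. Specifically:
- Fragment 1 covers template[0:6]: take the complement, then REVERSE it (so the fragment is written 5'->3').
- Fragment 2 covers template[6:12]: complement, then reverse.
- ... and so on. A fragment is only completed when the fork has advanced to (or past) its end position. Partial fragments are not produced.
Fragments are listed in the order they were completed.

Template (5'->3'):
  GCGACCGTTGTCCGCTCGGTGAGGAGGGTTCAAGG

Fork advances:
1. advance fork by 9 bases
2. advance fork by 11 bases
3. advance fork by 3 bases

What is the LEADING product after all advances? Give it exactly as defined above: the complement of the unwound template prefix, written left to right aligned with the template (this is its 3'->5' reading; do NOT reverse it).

Step 1: advance 9 -> fork_pos = 0 + 9 = 9.
Step 2: advance 11 -> fork_pos = 9 + 11 = 20.
Step 3: advance 3 -> fork_pos = 20 + 3 = 23.
Unwound prefix: template[0:23] = GCGACCGTTGTCCGCTCGGTGAG
Complement it base by base (A<->T, C<->G), keeping left-to-right order:
  [0:5] GCGAC -> CGCTG
  [5:10] CGTTG -> GCAAC
  [10:15] TCCGC -> AGGCG
  [15:20] TCGGT -> AGCCA
  [20:23] GAG -> CTC
Concatenate: CGCTGGCAACAGGCGAGCCACTC (length 23; written aligned with the template, i.e. 3'->5').

Answer: CGCTGGCAACAGGCGAGCCACTC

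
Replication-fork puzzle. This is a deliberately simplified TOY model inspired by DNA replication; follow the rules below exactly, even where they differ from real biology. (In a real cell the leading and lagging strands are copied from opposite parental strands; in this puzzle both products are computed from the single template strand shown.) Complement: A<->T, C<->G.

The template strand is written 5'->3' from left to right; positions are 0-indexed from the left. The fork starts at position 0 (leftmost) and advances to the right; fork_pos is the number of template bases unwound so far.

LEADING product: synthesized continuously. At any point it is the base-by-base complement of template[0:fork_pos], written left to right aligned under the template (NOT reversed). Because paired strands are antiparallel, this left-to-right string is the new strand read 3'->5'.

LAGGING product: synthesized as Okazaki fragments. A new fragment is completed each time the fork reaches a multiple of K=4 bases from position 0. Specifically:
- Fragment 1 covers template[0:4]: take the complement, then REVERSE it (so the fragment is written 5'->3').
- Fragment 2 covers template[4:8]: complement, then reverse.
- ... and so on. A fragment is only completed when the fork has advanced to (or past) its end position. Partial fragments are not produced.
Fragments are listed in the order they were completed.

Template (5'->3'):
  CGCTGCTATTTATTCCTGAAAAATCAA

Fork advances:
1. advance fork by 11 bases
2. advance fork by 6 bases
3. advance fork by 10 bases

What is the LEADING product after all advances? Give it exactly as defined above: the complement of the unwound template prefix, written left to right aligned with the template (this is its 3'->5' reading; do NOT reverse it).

Answer: GCGACGATAAATAAGGACTTTTTAGTT

Derivation:
Step 1: advance 11 -> fork_pos = 0 + 11 = 11.
Step 2: advance 6 -> fork_pos = 11 + 6 = 17.
Step 3: advance 10 -> fork_pos = 17 + 10 = 27.
Unwound prefix: template[0:27] = CGCTGCTATTTATTCCTGAAAAATCAA
Complement it base by base (A<->T, C<->G), keeping left-to-right order:
  [0:5] CGCTG -> GCGAC
  [5:10] CTATT -> GATAA
  [10:15] TATTC -> ATAAG
  [15:20] CTGAA -> GACTT
  [20:25] AAATC -> TTTAG
  [25:27] AA -> TT
Concatenate: GCGACGATAAATAAGGACTTTTTAGTT (length 27; written aligned with the template, i.e. 3'->5').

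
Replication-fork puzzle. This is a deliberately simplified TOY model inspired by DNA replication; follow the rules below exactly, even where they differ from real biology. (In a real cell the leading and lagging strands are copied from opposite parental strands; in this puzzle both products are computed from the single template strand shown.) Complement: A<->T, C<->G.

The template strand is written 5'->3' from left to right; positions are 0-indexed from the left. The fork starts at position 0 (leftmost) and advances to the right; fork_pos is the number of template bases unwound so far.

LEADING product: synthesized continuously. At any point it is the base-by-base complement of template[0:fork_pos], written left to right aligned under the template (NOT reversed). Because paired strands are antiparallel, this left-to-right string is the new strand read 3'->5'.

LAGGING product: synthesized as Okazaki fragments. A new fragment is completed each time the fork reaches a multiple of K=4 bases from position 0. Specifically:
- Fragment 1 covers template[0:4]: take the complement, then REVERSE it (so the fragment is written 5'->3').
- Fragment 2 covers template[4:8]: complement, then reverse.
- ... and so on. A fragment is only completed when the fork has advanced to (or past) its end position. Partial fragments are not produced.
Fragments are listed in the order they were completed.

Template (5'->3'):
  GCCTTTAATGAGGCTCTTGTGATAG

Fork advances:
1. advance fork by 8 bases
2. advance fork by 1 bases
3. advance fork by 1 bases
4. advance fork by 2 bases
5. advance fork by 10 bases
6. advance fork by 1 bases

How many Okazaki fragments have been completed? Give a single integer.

Step 1: advance 8 -> fork_pos = 0 + 8 = 8. Reached multiple(s) of 4: 4, 8 -> fragments 1-2 completed (2 total).
Step 2: advance 1 -> fork_pos = 8 + 1 = 9. Next multiple of 4 is 12 (not reached); still 2 fragment(s).
Step 3: advance 1 -> fork_pos = 9 + 1 = 10. Next multiple of 4 is 12 (not reached); still 2 fragment(s).
Step 4: advance 2 -> fork_pos = 10 + 2 = 12. Reached multiple(s) of 4: 12 -> fragment 3 completed (3 total).
Step 5: advance 10 -> fork_pos = 12 + 10 = 22. Reached multiple(s) of 4: 16, 20 -> fragments 4-5 completed (5 total).
Step 6: advance 1 -> fork_pos = 22 + 1 = 23. Next multiple of 4 is 24 (not reached); still 5 fragment(s).
Check: final fork_pos = 23; the multiples of 4 that are <= 23 are 4..20 -> 23 // 4 = 5 completed fragment(s).

Answer: 5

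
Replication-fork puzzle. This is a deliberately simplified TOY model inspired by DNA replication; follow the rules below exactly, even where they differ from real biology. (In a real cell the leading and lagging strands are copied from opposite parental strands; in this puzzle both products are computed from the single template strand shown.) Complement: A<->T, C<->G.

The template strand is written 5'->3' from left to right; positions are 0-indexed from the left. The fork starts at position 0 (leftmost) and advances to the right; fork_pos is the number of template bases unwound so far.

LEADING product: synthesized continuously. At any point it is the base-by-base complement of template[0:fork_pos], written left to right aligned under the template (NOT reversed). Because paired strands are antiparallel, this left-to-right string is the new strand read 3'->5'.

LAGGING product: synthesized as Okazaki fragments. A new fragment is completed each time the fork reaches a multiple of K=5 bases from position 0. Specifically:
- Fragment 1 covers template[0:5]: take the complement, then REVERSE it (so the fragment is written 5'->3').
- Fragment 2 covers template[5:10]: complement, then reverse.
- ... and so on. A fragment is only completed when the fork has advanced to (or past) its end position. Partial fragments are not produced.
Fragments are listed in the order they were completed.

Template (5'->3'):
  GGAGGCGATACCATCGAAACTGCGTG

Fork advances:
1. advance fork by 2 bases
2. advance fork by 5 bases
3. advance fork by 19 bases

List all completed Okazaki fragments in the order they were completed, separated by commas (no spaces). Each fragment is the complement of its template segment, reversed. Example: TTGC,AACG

Step 1: advance 2 -> fork_pos = 0 + 2 = 2. Next multiple of 5 is 5 (not reached); still 0 fragment(s).
Step 2: advance 5 -> fork_pos = 2 + 5 = 7. Reached multiple(s) of 5: 5 -> fragment 1 completed (1 total).
Step 3: advance 19 -> fork_pos = 7 + 19 = 26. Reached multiple(s) of 5: 10, 15, 20, 25 -> fragments 2-5 completed (5 total).
Final fork_pos = 26, so 5 fragment(s) are complete. Build each: template segment -> complement -> reverse.
Fragment 1: template[0:5] = GGAGG -> complement CCTCC -> reversed CCTCC
Fragment 2: template[5:10] = CGATA -> complement GCTAT -> reversed TATCG
Fragment 3: template[10:15] = CCATC -> complement GGTAG -> reversed GATGG
Fragment 4: template[15:20] = GAAAC -> complement CTTTG -> reversed GTTTC
Fragment 5: template[20:25] = TGCGT -> complement ACGCA -> reversed ACGCA

Answer: CCTCC,TATCG,GATGG,GTTTC,ACGCA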